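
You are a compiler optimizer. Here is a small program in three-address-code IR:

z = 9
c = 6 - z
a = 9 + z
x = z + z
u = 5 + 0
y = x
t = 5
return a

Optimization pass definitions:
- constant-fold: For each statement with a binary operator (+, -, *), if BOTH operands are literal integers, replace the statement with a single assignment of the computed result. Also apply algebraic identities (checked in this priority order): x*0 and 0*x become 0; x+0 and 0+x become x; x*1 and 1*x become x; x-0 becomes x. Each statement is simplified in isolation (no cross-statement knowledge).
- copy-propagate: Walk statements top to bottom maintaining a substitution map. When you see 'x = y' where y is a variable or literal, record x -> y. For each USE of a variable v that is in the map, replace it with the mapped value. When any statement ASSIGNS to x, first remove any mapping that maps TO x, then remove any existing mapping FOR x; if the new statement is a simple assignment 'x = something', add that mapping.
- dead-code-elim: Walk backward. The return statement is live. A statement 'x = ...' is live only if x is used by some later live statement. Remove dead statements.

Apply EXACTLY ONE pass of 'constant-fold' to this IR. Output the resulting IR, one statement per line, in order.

Applying constant-fold statement-by-statement:
  [1] z = 9  (unchanged)
  [2] c = 6 - z  (unchanged)
  [3] a = 9 + z  (unchanged)
  [4] x = z + z  (unchanged)
  [5] u = 5 + 0  -> u = 5
  [6] y = x  (unchanged)
  [7] t = 5  (unchanged)
  [8] return a  (unchanged)
Result (8 stmts):
  z = 9
  c = 6 - z
  a = 9 + z
  x = z + z
  u = 5
  y = x
  t = 5
  return a

Answer: z = 9
c = 6 - z
a = 9 + z
x = z + z
u = 5
y = x
t = 5
return a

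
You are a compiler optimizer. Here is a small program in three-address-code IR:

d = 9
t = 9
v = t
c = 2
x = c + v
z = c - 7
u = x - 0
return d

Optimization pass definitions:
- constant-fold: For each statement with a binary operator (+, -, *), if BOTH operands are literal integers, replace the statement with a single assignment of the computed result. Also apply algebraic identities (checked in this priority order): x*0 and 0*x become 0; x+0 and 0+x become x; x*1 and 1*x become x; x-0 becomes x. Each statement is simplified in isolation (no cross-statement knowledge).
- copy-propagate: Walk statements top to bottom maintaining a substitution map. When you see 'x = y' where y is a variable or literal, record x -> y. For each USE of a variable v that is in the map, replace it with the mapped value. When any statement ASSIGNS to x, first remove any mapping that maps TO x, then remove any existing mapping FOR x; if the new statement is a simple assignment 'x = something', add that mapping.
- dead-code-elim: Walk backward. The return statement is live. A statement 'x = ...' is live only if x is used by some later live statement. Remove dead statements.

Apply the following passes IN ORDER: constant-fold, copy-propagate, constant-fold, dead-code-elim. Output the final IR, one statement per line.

Initial IR:
  d = 9
  t = 9
  v = t
  c = 2
  x = c + v
  z = c - 7
  u = x - 0
  return d
After constant-fold (8 stmts):
  d = 9
  t = 9
  v = t
  c = 2
  x = c + v
  z = c - 7
  u = x
  return d
After copy-propagate (8 stmts):
  d = 9
  t = 9
  v = 9
  c = 2
  x = 2 + 9
  z = 2 - 7
  u = x
  return 9
After constant-fold (8 stmts):
  d = 9
  t = 9
  v = 9
  c = 2
  x = 11
  z = -5
  u = x
  return 9
After dead-code-elim (1 stmts):
  return 9

Answer: return 9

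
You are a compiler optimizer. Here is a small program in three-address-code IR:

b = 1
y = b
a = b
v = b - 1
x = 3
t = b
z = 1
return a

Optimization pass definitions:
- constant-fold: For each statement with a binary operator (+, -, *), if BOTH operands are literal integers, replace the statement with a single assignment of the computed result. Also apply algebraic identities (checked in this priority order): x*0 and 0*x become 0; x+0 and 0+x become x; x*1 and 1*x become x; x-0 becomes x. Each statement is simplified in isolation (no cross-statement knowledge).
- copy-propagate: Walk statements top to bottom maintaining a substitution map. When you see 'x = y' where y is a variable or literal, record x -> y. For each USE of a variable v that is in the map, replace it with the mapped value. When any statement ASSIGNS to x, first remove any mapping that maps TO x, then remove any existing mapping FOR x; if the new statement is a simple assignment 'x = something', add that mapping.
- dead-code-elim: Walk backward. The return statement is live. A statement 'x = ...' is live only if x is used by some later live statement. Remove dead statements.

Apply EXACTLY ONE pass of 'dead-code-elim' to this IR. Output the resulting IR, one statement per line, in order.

Applying dead-code-elim statement-by-statement:
  [8] return a  -> KEEP (return); live=['a']
  [7] z = 1  -> DEAD (z not live)
  [6] t = b  -> DEAD (t not live)
  [5] x = 3  -> DEAD (x not live)
  [4] v = b - 1  -> DEAD (v not live)
  [3] a = b  -> KEEP; live=['b']
  [2] y = b  -> DEAD (y not live)
  [1] b = 1  -> KEEP; live=[]
Result (3 stmts):
  b = 1
  a = b
  return a

Answer: b = 1
a = b
return a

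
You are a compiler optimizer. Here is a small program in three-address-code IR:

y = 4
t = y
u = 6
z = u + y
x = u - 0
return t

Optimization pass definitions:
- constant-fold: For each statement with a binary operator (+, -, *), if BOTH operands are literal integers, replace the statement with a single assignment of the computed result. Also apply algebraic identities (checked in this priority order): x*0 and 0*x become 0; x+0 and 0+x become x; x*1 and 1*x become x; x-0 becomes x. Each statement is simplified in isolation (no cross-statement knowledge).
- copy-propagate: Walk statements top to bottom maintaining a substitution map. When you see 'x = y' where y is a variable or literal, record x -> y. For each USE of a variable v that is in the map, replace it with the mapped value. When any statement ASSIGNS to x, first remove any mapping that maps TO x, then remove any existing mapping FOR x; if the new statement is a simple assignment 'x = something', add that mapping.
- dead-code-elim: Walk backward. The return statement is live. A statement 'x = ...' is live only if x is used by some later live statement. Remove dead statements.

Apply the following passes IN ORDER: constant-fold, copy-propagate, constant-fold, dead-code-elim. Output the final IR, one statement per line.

Initial IR:
  y = 4
  t = y
  u = 6
  z = u + y
  x = u - 0
  return t
After constant-fold (6 stmts):
  y = 4
  t = y
  u = 6
  z = u + y
  x = u
  return t
After copy-propagate (6 stmts):
  y = 4
  t = 4
  u = 6
  z = 6 + 4
  x = 6
  return 4
After constant-fold (6 stmts):
  y = 4
  t = 4
  u = 6
  z = 10
  x = 6
  return 4
After dead-code-elim (1 stmts):
  return 4

Answer: return 4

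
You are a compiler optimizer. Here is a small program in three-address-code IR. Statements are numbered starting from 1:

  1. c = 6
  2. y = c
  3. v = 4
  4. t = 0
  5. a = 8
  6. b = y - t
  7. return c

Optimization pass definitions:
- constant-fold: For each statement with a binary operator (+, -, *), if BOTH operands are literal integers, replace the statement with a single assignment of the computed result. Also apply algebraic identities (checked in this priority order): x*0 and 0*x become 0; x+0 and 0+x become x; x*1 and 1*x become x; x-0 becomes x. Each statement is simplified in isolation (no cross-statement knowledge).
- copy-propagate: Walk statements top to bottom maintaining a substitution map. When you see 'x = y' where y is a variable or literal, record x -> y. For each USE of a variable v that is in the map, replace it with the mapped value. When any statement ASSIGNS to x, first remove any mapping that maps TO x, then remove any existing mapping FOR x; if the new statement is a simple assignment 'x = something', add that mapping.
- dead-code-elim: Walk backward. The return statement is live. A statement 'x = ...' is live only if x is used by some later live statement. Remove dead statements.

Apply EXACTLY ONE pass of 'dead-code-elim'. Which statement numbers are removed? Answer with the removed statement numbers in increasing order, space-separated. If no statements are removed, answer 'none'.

Backward liveness scan:
Stmt 1 'c = 6': KEEP (c is live); live-in = []
Stmt 2 'y = c': DEAD (y not in live set ['c'])
Stmt 3 'v = 4': DEAD (v not in live set ['c'])
Stmt 4 't = 0': DEAD (t not in live set ['c'])
Stmt 5 'a = 8': DEAD (a not in live set ['c'])
Stmt 6 'b = y - t': DEAD (b not in live set ['c'])
Stmt 7 'return c': KEEP (return); live-in = ['c']
Removed statement numbers: [2, 3, 4, 5, 6]
Surviving IR:
  c = 6
  return c

Answer: 2 3 4 5 6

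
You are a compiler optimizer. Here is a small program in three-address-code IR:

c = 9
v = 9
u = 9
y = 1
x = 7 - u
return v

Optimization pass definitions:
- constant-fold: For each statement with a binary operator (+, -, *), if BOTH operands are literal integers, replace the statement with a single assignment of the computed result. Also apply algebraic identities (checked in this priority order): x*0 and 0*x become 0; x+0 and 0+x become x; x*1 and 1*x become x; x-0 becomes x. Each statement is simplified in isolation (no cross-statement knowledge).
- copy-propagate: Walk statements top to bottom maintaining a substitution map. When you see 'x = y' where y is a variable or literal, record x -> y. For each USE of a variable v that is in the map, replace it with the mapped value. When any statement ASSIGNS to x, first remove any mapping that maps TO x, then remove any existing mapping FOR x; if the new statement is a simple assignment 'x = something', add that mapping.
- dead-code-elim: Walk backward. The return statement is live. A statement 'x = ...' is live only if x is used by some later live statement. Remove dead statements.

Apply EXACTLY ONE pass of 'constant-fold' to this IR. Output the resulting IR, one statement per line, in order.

Answer: c = 9
v = 9
u = 9
y = 1
x = 7 - u
return v

Derivation:
Applying constant-fold statement-by-statement:
  [1] c = 9  (unchanged)
  [2] v = 9  (unchanged)
  [3] u = 9  (unchanged)
  [4] y = 1  (unchanged)
  [5] x = 7 - u  (unchanged)
  [6] return v  (unchanged)
Result (6 stmts):
  c = 9
  v = 9
  u = 9
  y = 1
  x = 7 - u
  return v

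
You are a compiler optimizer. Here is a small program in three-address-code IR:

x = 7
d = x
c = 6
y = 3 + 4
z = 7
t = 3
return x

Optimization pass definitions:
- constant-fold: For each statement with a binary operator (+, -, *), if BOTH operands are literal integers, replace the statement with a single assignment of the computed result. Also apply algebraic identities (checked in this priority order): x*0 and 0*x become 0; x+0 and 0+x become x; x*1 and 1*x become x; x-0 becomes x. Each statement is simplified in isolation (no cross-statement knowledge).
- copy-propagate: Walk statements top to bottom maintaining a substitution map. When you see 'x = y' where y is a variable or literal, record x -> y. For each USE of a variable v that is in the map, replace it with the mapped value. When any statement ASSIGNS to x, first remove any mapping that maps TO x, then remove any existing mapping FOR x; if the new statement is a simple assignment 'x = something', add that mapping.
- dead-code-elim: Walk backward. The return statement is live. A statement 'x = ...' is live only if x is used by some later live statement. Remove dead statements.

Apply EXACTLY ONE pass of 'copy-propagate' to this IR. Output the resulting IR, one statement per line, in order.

Applying copy-propagate statement-by-statement:
  [1] x = 7  (unchanged)
  [2] d = x  -> d = 7
  [3] c = 6  (unchanged)
  [4] y = 3 + 4  (unchanged)
  [5] z = 7  (unchanged)
  [6] t = 3  (unchanged)
  [7] return x  -> return 7
Result (7 stmts):
  x = 7
  d = 7
  c = 6
  y = 3 + 4
  z = 7
  t = 3
  return 7

Answer: x = 7
d = 7
c = 6
y = 3 + 4
z = 7
t = 3
return 7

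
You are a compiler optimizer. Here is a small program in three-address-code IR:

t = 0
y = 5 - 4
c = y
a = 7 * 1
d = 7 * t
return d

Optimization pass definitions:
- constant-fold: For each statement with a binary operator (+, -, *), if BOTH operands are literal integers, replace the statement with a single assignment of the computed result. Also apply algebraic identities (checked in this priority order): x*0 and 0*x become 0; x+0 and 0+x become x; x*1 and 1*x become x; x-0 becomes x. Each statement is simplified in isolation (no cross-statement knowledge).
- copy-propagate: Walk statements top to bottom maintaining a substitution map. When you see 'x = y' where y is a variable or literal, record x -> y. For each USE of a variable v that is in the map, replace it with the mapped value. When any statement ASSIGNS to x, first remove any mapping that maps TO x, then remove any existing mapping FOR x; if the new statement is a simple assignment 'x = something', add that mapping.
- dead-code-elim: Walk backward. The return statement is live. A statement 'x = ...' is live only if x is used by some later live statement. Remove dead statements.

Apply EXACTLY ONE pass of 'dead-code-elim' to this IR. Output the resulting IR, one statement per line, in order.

Applying dead-code-elim statement-by-statement:
  [6] return d  -> KEEP (return); live=['d']
  [5] d = 7 * t  -> KEEP; live=['t']
  [4] a = 7 * 1  -> DEAD (a not live)
  [3] c = y  -> DEAD (c not live)
  [2] y = 5 - 4  -> DEAD (y not live)
  [1] t = 0  -> KEEP; live=[]
Result (3 stmts):
  t = 0
  d = 7 * t
  return d

Answer: t = 0
d = 7 * t
return d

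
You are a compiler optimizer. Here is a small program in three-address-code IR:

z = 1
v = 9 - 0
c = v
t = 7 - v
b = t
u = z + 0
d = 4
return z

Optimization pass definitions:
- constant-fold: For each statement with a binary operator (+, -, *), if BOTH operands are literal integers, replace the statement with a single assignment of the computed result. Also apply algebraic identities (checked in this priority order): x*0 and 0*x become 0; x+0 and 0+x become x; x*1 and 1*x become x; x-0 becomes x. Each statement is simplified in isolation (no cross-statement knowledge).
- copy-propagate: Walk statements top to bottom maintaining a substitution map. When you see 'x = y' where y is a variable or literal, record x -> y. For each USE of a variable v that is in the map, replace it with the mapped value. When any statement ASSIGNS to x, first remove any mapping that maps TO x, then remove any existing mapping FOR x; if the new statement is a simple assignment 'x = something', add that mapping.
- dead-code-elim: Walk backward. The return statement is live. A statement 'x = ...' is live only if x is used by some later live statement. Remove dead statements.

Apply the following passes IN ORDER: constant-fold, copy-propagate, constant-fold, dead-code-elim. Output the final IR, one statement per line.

Initial IR:
  z = 1
  v = 9 - 0
  c = v
  t = 7 - v
  b = t
  u = z + 0
  d = 4
  return z
After constant-fold (8 stmts):
  z = 1
  v = 9
  c = v
  t = 7 - v
  b = t
  u = z
  d = 4
  return z
After copy-propagate (8 stmts):
  z = 1
  v = 9
  c = 9
  t = 7 - 9
  b = t
  u = 1
  d = 4
  return 1
After constant-fold (8 stmts):
  z = 1
  v = 9
  c = 9
  t = -2
  b = t
  u = 1
  d = 4
  return 1
After dead-code-elim (1 stmts):
  return 1

Answer: return 1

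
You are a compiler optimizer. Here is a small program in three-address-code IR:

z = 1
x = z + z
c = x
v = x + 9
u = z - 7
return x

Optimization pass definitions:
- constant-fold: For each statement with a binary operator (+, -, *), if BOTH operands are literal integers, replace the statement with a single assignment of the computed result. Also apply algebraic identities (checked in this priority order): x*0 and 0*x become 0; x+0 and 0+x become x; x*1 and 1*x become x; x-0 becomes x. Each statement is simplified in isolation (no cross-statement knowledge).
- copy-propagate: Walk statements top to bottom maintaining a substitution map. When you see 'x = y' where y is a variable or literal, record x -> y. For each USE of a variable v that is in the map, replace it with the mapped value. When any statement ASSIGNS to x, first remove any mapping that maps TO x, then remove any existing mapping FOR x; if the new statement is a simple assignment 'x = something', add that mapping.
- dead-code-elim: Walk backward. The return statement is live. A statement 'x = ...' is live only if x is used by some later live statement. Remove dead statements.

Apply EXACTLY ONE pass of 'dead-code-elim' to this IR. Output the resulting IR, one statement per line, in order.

Applying dead-code-elim statement-by-statement:
  [6] return x  -> KEEP (return); live=['x']
  [5] u = z - 7  -> DEAD (u not live)
  [4] v = x + 9  -> DEAD (v not live)
  [3] c = x  -> DEAD (c not live)
  [2] x = z + z  -> KEEP; live=['z']
  [1] z = 1  -> KEEP; live=[]
Result (3 stmts):
  z = 1
  x = z + z
  return x

Answer: z = 1
x = z + z
return x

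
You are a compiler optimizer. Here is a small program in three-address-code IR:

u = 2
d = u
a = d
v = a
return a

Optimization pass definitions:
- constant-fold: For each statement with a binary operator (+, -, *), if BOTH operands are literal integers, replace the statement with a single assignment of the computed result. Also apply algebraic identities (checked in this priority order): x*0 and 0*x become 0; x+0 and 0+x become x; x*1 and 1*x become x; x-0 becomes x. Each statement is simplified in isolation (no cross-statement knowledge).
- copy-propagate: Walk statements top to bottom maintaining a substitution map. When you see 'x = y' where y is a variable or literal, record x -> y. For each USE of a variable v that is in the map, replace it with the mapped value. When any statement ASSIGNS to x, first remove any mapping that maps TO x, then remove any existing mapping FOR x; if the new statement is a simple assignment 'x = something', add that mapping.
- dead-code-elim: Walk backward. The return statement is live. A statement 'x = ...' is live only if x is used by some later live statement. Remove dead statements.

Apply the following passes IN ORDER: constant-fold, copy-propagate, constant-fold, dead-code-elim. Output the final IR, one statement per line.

Answer: return 2

Derivation:
Initial IR:
  u = 2
  d = u
  a = d
  v = a
  return a
After constant-fold (5 stmts):
  u = 2
  d = u
  a = d
  v = a
  return a
After copy-propagate (5 stmts):
  u = 2
  d = 2
  a = 2
  v = 2
  return 2
After constant-fold (5 stmts):
  u = 2
  d = 2
  a = 2
  v = 2
  return 2
After dead-code-elim (1 stmts):
  return 2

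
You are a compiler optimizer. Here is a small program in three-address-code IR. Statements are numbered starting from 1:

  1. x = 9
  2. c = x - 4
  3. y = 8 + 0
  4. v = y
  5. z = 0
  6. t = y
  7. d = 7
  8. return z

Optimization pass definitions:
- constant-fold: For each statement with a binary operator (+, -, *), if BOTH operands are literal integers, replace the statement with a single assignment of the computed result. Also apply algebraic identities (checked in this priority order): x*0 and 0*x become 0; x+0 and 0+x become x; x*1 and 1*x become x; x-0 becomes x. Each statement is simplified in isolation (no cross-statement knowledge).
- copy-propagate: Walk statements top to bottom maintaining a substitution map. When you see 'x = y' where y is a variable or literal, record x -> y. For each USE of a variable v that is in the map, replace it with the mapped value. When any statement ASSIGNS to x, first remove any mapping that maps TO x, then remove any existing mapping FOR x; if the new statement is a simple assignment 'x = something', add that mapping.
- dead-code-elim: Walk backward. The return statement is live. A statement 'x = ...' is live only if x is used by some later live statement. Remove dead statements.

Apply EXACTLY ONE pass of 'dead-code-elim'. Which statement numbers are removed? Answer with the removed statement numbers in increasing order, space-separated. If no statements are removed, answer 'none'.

Backward liveness scan:
Stmt 1 'x = 9': DEAD (x not in live set [])
Stmt 2 'c = x - 4': DEAD (c not in live set [])
Stmt 3 'y = 8 + 0': DEAD (y not in live set [])
Stmt 4 'v = y': DEAD (v not in live set [])
Stmt 5 'z = 0': KEEP (z is live); live-in = []
Stmt 6 't = y': DEAD (t not in live set ['z'])
Stmt 7 'd = 7': DEAD (d not in live set ['z'])
Stmt 8 'return z': KEEP (return); live-in = ['z']
Removed statement numbers: [1, 2, 3, 4, 6, 7]
Surviving IR:
  z = 0
  return z

Answer: 1 2 3 4 6 7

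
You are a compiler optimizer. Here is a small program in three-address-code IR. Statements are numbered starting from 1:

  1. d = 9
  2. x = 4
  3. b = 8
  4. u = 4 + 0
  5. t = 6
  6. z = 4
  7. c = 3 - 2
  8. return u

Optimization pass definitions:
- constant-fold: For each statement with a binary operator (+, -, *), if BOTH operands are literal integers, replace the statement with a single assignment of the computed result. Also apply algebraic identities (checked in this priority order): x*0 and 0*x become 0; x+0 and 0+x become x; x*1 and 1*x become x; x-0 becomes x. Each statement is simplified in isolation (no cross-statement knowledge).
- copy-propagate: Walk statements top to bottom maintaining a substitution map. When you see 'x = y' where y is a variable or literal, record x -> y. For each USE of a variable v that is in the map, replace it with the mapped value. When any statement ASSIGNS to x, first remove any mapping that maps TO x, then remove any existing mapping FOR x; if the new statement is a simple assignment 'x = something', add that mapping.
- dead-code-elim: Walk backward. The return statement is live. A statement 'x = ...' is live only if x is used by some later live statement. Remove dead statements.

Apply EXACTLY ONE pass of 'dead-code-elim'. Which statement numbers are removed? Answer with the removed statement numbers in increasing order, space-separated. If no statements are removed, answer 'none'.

Backward liveness scan:
Stmt 1 'd = 9': DEAD (d not in live set [])
Stmt 2 'x = 4': DEAD (x not in live set [])
Stmt 3 'b = 8': DEAD (b not in live set [])
Stmt 4 'u = 4 + 0': KEEP (u is live); live-in = []
Stmt 5 't = 6': DEAD (t not in live set ['u'])
Stmt 6 'z = 4': DEAD (z not in live set ['u'])
Stmt 7 'c = 3 - 2': DEAD (c not in live set ['u'])
Stmt 8 'return u': KEEP (return); live-in = ['u']
Removed statement numbers: [1, 2, 3, 5, 6, 7]
Surviving IR:
  u = 4 + 0
  return u

Answer: 1 2 3 5 6 7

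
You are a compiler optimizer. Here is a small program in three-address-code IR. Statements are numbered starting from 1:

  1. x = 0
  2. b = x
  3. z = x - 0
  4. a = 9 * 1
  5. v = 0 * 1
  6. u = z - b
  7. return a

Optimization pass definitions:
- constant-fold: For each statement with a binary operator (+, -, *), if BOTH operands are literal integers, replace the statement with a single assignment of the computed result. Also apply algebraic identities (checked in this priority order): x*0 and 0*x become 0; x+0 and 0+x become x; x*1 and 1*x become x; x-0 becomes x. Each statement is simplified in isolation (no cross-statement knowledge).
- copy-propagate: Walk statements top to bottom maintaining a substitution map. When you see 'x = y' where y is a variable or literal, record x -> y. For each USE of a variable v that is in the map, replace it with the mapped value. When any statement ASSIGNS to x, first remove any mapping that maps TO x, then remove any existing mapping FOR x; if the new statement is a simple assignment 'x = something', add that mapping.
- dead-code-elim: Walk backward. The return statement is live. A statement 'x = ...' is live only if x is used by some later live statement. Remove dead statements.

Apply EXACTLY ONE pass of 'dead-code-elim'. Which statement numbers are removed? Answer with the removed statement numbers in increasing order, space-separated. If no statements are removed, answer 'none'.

Answer: 1 2 3 5 6

Derivation:
Backward liveness scan:
Stmt 1 'x = 0': DEAD (x not in live set [])
Stmt 2 'b = x': DEAD (b not in live set [])
Stmt 3 'z = x - 0': DEAD (z not in live set [])
Stmt 4 'a = 9 * 1': KEEP (a is live); live-in = []
Stmt 5 'v = 0 * 1': DEAD (v not in live set ['a'])
Stmt 6 'u = z - b': DEAD (u not in live set ['a'])
Stmt 7 'return a': KEEP (return); live-in = ['a']
Removed statement numbers: [1, 2, 3, 5, 6]
Surviving IR:
  a = 9 * 1
  return a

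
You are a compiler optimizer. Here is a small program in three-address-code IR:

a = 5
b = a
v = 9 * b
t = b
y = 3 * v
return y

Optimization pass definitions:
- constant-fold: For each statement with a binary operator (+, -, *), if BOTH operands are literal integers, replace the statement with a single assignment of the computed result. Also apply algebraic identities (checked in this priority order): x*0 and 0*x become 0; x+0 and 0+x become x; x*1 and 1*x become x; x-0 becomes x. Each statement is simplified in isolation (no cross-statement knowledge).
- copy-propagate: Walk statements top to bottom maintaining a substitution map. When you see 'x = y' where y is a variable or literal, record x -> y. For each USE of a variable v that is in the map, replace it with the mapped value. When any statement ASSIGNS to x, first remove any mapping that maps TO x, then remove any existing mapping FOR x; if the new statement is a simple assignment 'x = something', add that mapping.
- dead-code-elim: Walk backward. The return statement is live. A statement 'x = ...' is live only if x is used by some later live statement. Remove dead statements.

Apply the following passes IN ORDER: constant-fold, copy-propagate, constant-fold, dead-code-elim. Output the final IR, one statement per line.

Initial IR:
  a = 5
  b = a
  v = 9 * b
  t = b
  y = 3 * v
  return y
After constant-fold (6 stmts):
  a = 5
  b = a
  v = 9 * b
  t = b
  y = 3 * v
  return y
After copy-propagate (6 stmts):
  a = 5
  b = 5
  v = 9 * 5
  t = 5
  y = 3 * v
  return y
After constant-fold (6 stmts):
  a = 5
  b = 5
  v = 45
  t = 5
  y = 3 * v
  return y
After dead-code-elim (3 stmts):
  v = 45
  y = 3 * v
  return y

Answer: v = 45
y = 3 * v
return y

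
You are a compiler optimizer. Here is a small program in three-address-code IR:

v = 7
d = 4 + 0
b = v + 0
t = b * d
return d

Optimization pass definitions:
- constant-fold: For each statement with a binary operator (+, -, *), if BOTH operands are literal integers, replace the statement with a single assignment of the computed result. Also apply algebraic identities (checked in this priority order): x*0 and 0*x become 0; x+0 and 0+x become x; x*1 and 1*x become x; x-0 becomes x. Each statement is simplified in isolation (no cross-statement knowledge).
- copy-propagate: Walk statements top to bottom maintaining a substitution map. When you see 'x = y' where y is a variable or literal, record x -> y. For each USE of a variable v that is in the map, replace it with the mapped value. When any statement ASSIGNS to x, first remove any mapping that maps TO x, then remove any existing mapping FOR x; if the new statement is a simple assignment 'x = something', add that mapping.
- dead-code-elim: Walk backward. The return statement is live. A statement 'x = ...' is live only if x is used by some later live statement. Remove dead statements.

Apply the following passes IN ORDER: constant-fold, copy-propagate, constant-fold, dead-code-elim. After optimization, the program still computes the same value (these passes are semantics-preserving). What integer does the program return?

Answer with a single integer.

Answer: 4

Derivation:
Initial IR:
  v = 7
  d = 4 + 0
  b = v + 0
  t = b * d
  return d
After constant-fold (5 stmts):
  v = 7
  d = 4
  b = v
  t = b * d
  return d
After copy-propagate (5 stmts):
  v = 7
  d = 4
  b = 7
  t = 7 * 4
  return 4
After constant-fold (5 stmts):
  v = 7
  d = 4
  b = 7
  t = 28
  return 4
After dead-code-elim (1 stmts):
  return 4
Evaluate:
  v = 7  =>  v = 7
  d = 4 + 0  =>  d = 4
  b = v + 0  =>  b = 7
  t = b * d  =>  t = 28
  return d = 4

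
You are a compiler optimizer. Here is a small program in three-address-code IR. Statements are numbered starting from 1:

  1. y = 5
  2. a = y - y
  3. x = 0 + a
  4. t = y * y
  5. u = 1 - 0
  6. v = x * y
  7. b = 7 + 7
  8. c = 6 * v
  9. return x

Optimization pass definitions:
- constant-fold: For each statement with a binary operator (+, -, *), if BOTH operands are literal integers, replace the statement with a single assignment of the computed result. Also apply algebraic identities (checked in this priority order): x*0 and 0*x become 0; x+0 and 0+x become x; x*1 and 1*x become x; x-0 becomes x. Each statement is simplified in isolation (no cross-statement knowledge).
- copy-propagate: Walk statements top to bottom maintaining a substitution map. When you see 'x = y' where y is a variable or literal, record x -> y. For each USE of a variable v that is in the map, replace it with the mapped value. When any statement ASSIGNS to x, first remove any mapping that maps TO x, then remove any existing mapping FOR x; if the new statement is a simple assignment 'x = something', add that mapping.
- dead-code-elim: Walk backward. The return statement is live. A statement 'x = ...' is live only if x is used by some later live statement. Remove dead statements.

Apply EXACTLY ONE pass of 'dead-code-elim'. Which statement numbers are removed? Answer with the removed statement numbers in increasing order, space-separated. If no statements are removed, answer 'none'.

Answer: 4 5 6 7 8

Derivation:
Backward liveness scan:
Stmt 1 'y = 5': KEEP (y is live); live-in = []
Stmt 2 'a = y - y': KEEP (a is live); live-in = ['y']
Stmt 3 'x = 0 + a': KEEP (x is live); live-in = ['a']
Stmt 4 't = y * y': DEAD (t not in live set ['x'])
Stmt 5 'u = 1 - 0': DEAD (u not in live set ['x'])
Stmt 6 'v = x * y': DEAD (v not in live set ['x'])
Stmt 7 'b = 7 + 7': DEAD (b not in live set ['x'])
Stmt 8 'c = 6 * v': DEAD (c not in live set ['x'])
Stmt 9 'return x': KEEP (return); live-in = ['x']
Removed statement numbers: [4, 5, 6, 7, 8]
Surviving IR:
  y = 5
  a = y - y
  x = 0 + a
  return x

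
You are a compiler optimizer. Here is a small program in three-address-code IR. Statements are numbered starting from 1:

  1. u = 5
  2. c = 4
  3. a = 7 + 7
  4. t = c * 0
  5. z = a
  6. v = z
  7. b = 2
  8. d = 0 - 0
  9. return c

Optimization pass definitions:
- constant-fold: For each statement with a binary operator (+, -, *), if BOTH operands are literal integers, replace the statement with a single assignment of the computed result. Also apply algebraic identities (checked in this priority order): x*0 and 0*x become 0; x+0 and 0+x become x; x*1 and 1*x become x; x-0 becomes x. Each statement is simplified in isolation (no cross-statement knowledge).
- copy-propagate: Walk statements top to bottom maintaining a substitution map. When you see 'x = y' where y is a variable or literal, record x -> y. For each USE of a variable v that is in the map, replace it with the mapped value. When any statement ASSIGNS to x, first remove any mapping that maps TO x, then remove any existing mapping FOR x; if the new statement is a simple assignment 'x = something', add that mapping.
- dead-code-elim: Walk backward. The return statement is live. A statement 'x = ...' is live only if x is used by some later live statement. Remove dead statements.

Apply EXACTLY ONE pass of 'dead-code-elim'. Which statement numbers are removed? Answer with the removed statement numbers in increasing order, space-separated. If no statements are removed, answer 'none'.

Backward liveness scan:
Stmt 1 'u = 5': DEAD (u not in live set [])
Stmt 2 'c = 4': KEEP (c is live); live-in = []
Stmt 3 'a = 7 + 7': DEAD (a not in live set ['c'])
Stmt 4 't = c * 0': DEAD (t not in live set ['c'])
Stmt 5 'z = a': DEAD (z not in live set ['c'])
Stmt 6 'v = z': DEAD (v not in live set ['c'])
Stmt 7 'b = 2': DEAD (b not in live set ['c'])
Stmt 8 'd = 0 - 0': DEAD (d not in live set ['c'])
Stmt 9 'return c': KEEP (return); live-in = ['c']
Removed statement numbers: [1, 3, 4, 5, 6, 7, 8]
Surviving IR:
  c = 4
  return c

Answer: 1 3 4 5 6 7 8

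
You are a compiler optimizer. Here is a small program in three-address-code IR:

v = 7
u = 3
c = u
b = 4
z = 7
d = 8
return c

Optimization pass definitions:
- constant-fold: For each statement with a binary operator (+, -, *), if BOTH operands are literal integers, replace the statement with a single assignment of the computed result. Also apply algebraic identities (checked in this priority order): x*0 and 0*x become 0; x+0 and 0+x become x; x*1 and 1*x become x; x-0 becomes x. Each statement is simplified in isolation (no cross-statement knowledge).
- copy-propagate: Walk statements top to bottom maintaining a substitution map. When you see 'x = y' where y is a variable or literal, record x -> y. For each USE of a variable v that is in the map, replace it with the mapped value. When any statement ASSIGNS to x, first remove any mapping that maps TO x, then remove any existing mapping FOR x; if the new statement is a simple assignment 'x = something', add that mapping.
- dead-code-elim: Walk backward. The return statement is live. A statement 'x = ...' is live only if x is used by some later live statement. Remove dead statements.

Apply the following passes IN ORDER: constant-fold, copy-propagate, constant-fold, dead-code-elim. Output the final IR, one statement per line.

Initial IR:
  v = 7
  u = 3
  c = u
  b = 4
  z = 7
  d = 8
  return c
After constant-fold (7 stmts):
  v = 7
  u = 3
  c = u
  b = 4
  z = 7
  d = 8
  return c
After copy-propagate (7 stmts):
  v = 7
  u = 3
  c = 3
  b = 4
  z = 7
  d = 8
  return 3
After constant-fold (7 stmts):
  v = 7
  u = 3
  c = 3
  b = 4
  z = 7
  d = 8
  return 3
After dead-code-elim (1 stmts):
  return 3

Answer: return 3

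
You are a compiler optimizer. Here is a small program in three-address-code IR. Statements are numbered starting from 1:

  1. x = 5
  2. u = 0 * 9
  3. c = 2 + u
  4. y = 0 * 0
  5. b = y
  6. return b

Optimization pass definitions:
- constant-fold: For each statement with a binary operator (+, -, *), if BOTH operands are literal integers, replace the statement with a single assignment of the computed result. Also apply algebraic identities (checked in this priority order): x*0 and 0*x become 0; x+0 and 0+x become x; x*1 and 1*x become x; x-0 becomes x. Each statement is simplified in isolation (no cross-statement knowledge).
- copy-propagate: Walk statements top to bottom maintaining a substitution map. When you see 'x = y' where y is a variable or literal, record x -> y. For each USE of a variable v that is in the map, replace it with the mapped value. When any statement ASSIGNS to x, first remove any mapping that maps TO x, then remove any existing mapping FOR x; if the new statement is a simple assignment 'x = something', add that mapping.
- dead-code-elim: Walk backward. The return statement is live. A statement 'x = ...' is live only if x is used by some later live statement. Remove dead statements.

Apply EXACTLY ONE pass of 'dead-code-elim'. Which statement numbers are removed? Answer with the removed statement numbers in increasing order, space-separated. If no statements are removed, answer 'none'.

Answer: 1 2 3

Derivation:
Backward liveness scan:
Stmt 1 'x = 5': DEAD (x not in live set [])
Stmt 2 'u = 0 * 9': DEAD (u not in live set [])
Stmt 3 'c = 2 + u': DEAD (c not in live set [])
Stmt 4 'y = 0 * 0': KEEP (y is live); live-in = []
Stmt 5 'b = y': KEEP (b is live); live-in = ['y']
Stmt 6 'return b': KEEP (return); live-in = ['b']
Removed statement numbers: [1, 2, 3]
Surviving IR:
  y = 0 * 0
  b = y
  return b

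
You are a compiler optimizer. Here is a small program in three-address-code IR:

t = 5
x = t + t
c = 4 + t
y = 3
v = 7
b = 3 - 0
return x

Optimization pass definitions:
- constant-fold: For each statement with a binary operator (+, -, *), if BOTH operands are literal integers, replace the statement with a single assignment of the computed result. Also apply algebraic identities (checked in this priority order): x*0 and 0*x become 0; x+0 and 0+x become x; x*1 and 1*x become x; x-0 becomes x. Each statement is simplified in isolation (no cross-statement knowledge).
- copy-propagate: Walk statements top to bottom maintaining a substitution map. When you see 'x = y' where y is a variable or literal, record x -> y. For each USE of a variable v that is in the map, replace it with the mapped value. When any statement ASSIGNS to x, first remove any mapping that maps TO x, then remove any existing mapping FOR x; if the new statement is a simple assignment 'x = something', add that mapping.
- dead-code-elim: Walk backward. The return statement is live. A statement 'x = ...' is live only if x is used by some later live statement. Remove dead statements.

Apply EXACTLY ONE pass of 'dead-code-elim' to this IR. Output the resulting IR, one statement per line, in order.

Answer: t = 5
x = t + t
return x

Derivation:
Applying dead-code-elim statement-by-statement:
  [7] return x  -> KEEP (return); live=['x']
  [6] b = 3 - 0  -> DEAD (b not live)
  [5] v = 7  -> DEAD (v not live)
  [4] y = 3  -> DEAD (y not live)
  [3] c = 4 + t  -> DEAD (c not live)
  [2] x = t + t  -> KEEP; live=['t']
  [1] t = 5  -> KEEP; live=[]
Result (3 stmts):
  t = 5
  x = t + t
  return x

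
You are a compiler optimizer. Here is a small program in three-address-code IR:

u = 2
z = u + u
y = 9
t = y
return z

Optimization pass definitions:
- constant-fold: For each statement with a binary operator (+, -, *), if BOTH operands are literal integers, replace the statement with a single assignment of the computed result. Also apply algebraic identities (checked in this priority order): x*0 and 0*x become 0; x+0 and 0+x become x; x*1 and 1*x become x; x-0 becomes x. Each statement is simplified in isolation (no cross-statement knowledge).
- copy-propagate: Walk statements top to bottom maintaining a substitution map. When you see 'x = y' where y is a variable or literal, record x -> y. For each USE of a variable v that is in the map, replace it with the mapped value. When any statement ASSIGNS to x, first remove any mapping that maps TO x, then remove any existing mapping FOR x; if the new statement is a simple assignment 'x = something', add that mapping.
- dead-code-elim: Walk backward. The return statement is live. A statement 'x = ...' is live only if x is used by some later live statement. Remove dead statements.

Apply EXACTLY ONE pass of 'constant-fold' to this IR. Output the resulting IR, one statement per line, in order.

Applying constant-fold statement-by-statement:
  [1] u = 2  (unchanged)
  [2] z = u + u  (unchanged)
  [3] y = 9  (unchanged)
  [4] t = y  (unchanged)
  [5] return z  (unchanged)
Result (5 stmts):
  u = 2
  z = u + u
  y = 9
  t = y
  return z

Answer: u = 2
z = u + u
y = 9
t = y
return z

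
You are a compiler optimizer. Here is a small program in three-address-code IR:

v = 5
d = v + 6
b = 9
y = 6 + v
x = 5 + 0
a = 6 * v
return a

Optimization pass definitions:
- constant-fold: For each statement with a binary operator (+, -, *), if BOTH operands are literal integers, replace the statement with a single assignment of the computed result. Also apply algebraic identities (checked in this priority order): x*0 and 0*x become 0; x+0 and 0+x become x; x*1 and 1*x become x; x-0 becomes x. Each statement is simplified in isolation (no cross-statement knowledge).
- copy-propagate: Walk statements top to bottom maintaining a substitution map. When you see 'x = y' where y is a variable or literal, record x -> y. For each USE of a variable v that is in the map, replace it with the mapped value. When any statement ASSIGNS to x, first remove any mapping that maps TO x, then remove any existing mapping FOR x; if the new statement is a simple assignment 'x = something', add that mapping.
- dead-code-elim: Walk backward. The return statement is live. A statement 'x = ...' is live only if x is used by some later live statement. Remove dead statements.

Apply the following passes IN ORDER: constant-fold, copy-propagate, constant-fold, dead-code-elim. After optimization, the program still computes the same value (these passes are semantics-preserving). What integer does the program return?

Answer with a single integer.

Answer: 30

Derivation:
Initial IR:
  v = 5
  d = v + 6
  b = 9
  y = 6 + v
  x = 5 + 0
  a = 6 * v
  return a
After constant-fold (7 stmts):
  v = 5
  d = v + 6
  b = 9
  y = 6 + v
  x = 5
  a = 6 * v
  return a
After copy-propagate (7 stmts):
  v = 5
  d = 5 + 6
  b = 9
  y = 6 + 5
  x = 5
  a = 6 * 5
  return a
After constant-fold (7 stmts):
  v = 5
  d = 11
  b = 9
  y = 11
  x = 5
  a = 30
  return a
After dead-code-elim (2 stmts):
  a = 30
  return a
Evaluate:
  v = 5  =>  v = 5
  d = v + 6  =>  d = 11
  b = 9  =>  b = 9
  y = 6 + v  =>  y = 11
  x = 5 + 0  =>  x = 5
  a = 6 * v  =>  a = 30
  return a = 30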